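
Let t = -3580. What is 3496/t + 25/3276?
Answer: -2840849/2932020 ≈ -0.96891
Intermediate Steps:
3496/t + 25/3276 = 3496/(-3580) + 25/3276 = 3496*(-1/3580) + 25*(1/3276) = -874/895 + 25/3276 = -2840849/2932020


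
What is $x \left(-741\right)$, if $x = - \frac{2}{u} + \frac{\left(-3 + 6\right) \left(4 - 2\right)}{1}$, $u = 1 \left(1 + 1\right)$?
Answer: $-3705$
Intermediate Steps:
$u = 2$ ($u = 1 \cdot 2 = 2$)
$x = 5$ ($x = - \frac{2}{2} + \frac{\left(-3 + 6\right) \left(4 - 2\right)}{1} = \left(-2\right) \frac{1}{2} + 3 \cdot 2 \cdot 1 = -1 + 6 \cdot 1 = -1 + 6 = 5$)
$x \left(-741\right) = 5 \left(-741\right) = -3705$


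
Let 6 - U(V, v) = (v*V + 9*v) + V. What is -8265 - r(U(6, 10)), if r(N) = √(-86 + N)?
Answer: -8265 - 2*I*√59 ≈ -8265.0 - 15.362*I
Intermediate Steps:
U(V, v) = 6 - V - 9*v - V*v (U(V, v) = 6 - ((v*V + 9*v) + V) = 6 - ((V*v + 9*v) + V) = 6 - ((9*v + V*v) + V) = 6 - (V + 9*v + V*v) = 6 + (-V - 9*v - V*v) = 6 - V - 9*v - V*v)
-8265 - r(U(6, 10)) = -8265 - √(-86 + (6 - 1*6 - 9*10 - 1*6*10)) = -8265 - √(-86 + (6 - 6 - 90 - 60)) = -8265 - √(-86 - 150) = -8265 - √(-236) = -8265 - 2*I*√59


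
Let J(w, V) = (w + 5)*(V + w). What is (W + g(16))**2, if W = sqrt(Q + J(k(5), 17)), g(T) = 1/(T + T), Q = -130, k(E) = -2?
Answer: -87039/1024 + I*sqrt(85)/16 ≈ -84.999 + 0.57622*I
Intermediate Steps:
J(w, V) = (5 + w)*(V + w)
g(T) = 1/(2*T)
W = I*sqrt(85) (W = sqrt(-130 + ((-2)**2 + 5*17 + 5*(-2) + 17*(-2))) = sqrt(-130 + (4 + 85 - 10 - 34)) = sqrt(-130 + 45) = sqrt(-85) = I*sqrt(85) ≈ 9.2195*I)
(W + g(16))**2 = (I*sqrt(85) + (1/2)/16)**2 = (I*sqrt(85) + (1/2)*(1/16))**2 = (I*sqrt(85) + 1/32)**2 = (1/32 + I*sqrt(85))**2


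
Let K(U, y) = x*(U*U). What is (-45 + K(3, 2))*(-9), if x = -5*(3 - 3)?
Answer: 405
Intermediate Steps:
x = 0 (x = -5*0 = 0)
K(U, y) = 0 (K(U, y) = 0*(U*U) = 0*U² = 0)
(-45 + K(3, 2))*(-9) = (-45 + 0)*(-9) = -45*(-9) = 405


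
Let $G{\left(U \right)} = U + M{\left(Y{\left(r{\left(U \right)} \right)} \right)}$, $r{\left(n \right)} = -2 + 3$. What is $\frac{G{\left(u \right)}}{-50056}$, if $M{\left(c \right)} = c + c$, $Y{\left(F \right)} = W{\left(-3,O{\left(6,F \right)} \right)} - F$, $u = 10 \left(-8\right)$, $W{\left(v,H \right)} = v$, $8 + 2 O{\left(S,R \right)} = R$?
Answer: $\frac{11}{6257} \approx 0.001758$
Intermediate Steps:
$O{\left(S,R \right)} = -4 + \frac{R}{2}$
$u = -80$
$r{\left(n \right)} = 1$
$Y{\left(F \right)} = -3 - F$
$M{\left(c \right)} = 2 c$
$G{\left(U \right)} = -8 + U$ ($G{\left(U \right)} = U + 2 \left(-3 - 1\right) = U + 2 \left(-4\right) = U - 8 = -8 + U$)
$\frac{G{\left(u \right)}}{-50056} = \frac{-8 - 80}{-50056} = \left(-88\right) \left(- \frac{1}{50056}\right) = \frac{11}{6257}$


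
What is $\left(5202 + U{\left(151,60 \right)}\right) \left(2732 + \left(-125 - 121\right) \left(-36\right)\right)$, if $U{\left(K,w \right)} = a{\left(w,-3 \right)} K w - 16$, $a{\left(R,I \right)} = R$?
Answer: $6359332168$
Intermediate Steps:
$U{\left(K,w \right)} = -16 + K w^{2}$ ($U{\left(K,w \right)} = w K w - 16 = K w w - 16 = K w^{2} - 16 = -16 + K w^{2}$)
$\left(5202 + U{\left(151,60 \right)}\right) \left(2732 + \left(-125 - 121\right) \left(-36\right)\right) = \left(5202 - \left(16 - 151 \cdot 60^{2}\right)\right) \left(2732 + \left(-125 - 121\right) \left(-36\right)\right) = \left(5202 + \left(-16 + 151 \cdot 3600\right)\right) \left(2732 - -8856\right) = \left(5202 + \left(-16 + 543600\right)\right) \left(2732 + 8856\right) = \left(5202 + 543584\right) 11588 = 548786 \cdot 11588 = 6359332168$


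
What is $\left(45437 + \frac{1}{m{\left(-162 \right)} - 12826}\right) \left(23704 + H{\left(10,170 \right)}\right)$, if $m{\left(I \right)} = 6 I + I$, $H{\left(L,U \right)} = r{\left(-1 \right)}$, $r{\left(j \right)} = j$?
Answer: $\frac{15034825201857}{13960} \approx 1.077 \cdot 10^{9}$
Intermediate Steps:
$H{\left(L,U \right)} = -1$
$m{\left(I \right)} = 7 I$
$\left(45437 + \frac{1}{m{\left(-162 \right)} - 12826}\right) \left(23704 + H{\left(10,170 \right)}\right) = \left(45437 + \frac{1}{7 \left(-162\right) - 12826}\right) \left(23704 - 1\right) = \left(45437 + \frac{1}{-1134 - 12826}\right) 23703 = \left(45437 + \frac{1}{-13960}\right) 23703 = \left(45437 - \frac{1}{13960}\right) 23703 = \frac{634300519}{13960} \cdot 23703 = \frac{15034825201857}{13960}$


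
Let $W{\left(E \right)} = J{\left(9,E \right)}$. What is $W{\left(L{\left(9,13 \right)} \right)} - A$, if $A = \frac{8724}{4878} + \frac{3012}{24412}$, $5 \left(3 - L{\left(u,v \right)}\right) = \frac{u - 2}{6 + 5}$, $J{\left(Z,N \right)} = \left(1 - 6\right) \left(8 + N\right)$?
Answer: $- \frac{3071465383}{54579129} \approx -56.275$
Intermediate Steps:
$J{\left(Z,N \right)} = -40 - 5 N$ ($J{\left(Z,N \right)} = - 5 \left(8 + N\right) = -40 - 5 N$)
$L{\left(u,v \right)} = \frac{167}{55} - \frac{u}{55}$ ($L{\left(u,v \right)} = 3 - \frac{\left(u - 2\right) \frac{1}{6 + 5}}{5} = 3 - \frac{\left(-2 + u\right) \frac{1}{11}}{5} = 3 - \frac{- \frac{2}{11} + \frac{u}{11}}{5} = 3 - \left(- \frac{2}{55} + \frac{u}{55}\right) = \frac{167}{55} - \frac{u}{55}$)
$W{\left(E \right)} = -40 - 5 E$
$A = \frac{9485951}{4961739}$ ($A = 8724 \cdot \frac{1}{4878} + 3012 \cdot \frac{1}{24412} = \frac{1454}{813} + \frac{753}{6103} = \frac{9485951}{4961739} \approx 1.9118$)
$W{\left(L{\left(9,13 \right)} \right)} - A = \left(-40 - 5 \left(\frac{167}{55} - \frac{9}{55}\right)\right) - \frac{9485951}{4961739} = \left(-40 - \frac{158}{11}\right) - \frac{9485951}{4961739} = - \frac{598}{11} - \frac{9485951}{4961739} = - \frac{3071465383}{54579129}$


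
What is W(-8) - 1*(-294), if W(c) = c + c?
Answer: 278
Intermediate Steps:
W(c) = 2*c
W(-8) - 1*(-294) = 2*(-8) - 1*(-294) = -16 + 294 = 278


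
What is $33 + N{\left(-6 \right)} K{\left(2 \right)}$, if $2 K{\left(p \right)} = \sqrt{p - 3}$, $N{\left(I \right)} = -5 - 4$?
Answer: $33 - \frac{9 i}{2} \approx 33.0 - 4.5 i$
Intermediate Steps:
$N{\left(I \right)} = -9$ ($N{\left(I \right)} = -5 - 4 = -9$)
$K{\left(p \right)} = \frac{\sqrt{-3 + p}}{2}$ ($K{\left(p \right)} = \frac{\sqrt{p - 3}}{2} = \frac{\sqrt{-3 + p}}{2}$)
$33 + N{\left(-6 \right)} K{\left(2 \right)} = 33 - 9 \frac{\sqrt{-3 + 2}}{2} = 33 - 9 \frac{\sqrt{-1}}{2} = 33 - 9 \frac{i}{2} = 33 - \frac{9 i}{2}$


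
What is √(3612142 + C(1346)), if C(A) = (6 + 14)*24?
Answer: √3612622 ≈ 1900.7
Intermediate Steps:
C(A) = 480 (C(A) = 20*24 = 480)
√(3612142 + C(1346)) = √(3612142 + 480) = √3612622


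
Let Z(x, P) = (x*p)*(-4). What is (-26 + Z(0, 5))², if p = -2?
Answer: 676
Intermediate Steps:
Z(x, P) = 8*x (Z(x, P) = (x*(-2))*(-4) = -2*x*(-4) = 8*x)
(-26 + Z(0, 5))² = (-26 + 8*0)² = (-26 + 0)² = (-26)² = 676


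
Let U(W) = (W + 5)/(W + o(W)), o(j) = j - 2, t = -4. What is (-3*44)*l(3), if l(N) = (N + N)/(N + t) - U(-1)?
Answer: 660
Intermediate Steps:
o(j) = -2 + j
U(W) = (5 + W)/(-2 + 2*W) (U(W) = (W + 5)/(W + (-2 + W)) = (5 + W)/(-2 + 2*W))
l(N) = 1 + 2*N/(-4 + N) (l(N) = (N + N)/(N - 4) - (5 - 1)/(2*(-1 - 1)) = (2*N)/(-4 + N) - 4/(2*(-2)) = 2*N/(-4 + N) - (-1)*4/(2*2) = 2*N/(-4 + N) - 1*(-1) = 2*N/(-4 + N) + 1 = 1 + 2*N/(-4 + N))
(-3*44)*l(3) = (-3*44)*((-4 + 3*3)/(-4 + 3)) = -132*(-4 + 9)/(-1) = -(-132)*5 = -132*(-5) = 660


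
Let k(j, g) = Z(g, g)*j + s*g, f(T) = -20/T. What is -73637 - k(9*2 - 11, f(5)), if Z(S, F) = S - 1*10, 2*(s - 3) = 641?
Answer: -72245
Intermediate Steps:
s = 647/2 (s = 3 + (1/2)*641 = 3 + 641/2 = 647/2 ≈ 323.50)
Z(S, F) = -10 + S (Z(S, F) = S - 10 = -10 + S)
k(j, g) = 647*g/2 + j*(-10 + g) (k(j, g) = (-10 + g)*j + 647*g/2 = j*(-10 + g) + 647*g/2 = 647*g/2 + j*(-10 + g))
-73637 - k(9*2 - 11, f(5)) = -73637 - (647*(-20/5)/2 + (9*2 - 11)*(-10 - 20/5)) = -73637 - (647*(-20*1/5)/2 + (18 - 11)*(-10 - 20*1/5)) = -73637 - ((647/2)*(-4) + 7*(-10 - 4)) = -73637 - (-1294 + 7*(-14)) = -73637 - (-1294 - 98) = -73637 - 1*(-1392) = -73637 + 1392 = -72245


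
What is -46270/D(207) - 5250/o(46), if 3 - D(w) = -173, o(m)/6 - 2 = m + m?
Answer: -1125845/4136 ≈ -272.21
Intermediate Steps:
o(m) = 12 + 12*m (o(m) = 12 + 6*(m + m) = 12 + 6*(2*m) = 12 + 12*m)
D(w) = 176 (D(w) = 3 - 1*(-173) = 3 + 173 = 176)
-46270/D(207) - 5250/o(46) = -46270/176 - 5250/(12 + 12*46) = -46270*1/176 - 5250/(12 + 552) = -23135/88 - 5250/564 = -23135/88 - 5250*1/564 = -23135/88 - 875/94 = -1125845/4136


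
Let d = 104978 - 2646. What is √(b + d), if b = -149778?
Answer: I*√47446 ≈ 217.82*I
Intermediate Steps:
d = 102332
√(b + d) = √(-149778 + 102332) = √(-47446) = I*√47446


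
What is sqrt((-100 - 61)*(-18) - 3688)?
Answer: I*sqrt(790) ≈ 28.107*I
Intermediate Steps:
sqrt((-100 - 61)*(-18) - 3688) = sqrt(-161*(-18) - 3688) = sqrt(2898 - 3688) = sqrt(-790) = I*sqrt(790)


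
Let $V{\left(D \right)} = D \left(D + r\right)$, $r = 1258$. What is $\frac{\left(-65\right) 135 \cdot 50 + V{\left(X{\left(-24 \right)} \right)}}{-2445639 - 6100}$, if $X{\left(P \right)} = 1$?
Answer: $\frac{437491}{2451739} \approx 0.17844$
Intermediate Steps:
$V{\left(D \right)} = D \left(1258 + D\right)$ ($V{\left(D \right)} = D \left(D + 1258\right) = D \left(1258 + D\right)$)
$\frac{\left(-65\right) 135 \cdot 50 + V{\left(X{\left(-24 \right)} \right)}}{-2445639 - 6100} = \frac{\left(-65\right) 135 \cdot 50 + 1 \left(1258 + 1\right)}{-2445639 - 6100} = \frac{\left(-8775\right) 50 + 1 \cdot 1259}{-2445639 - 6100} = \frac{-438750 + 1259}{-2445639 - 6100} = - \frac{437491}{-2451739} = \left(-437491\right) \left(- \frac{1}{2451739}\right) = \frac{437491}{2451739}$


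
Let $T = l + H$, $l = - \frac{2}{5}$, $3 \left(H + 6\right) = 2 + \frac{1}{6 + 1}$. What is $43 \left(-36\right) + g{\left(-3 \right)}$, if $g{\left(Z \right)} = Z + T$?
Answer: $- \frac{54484}{35} \approx -1556.7$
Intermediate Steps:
$H = - \frac{37}{7}$ ($H = -6 + \frac{2 + \frac{1}{6 + 1}}{3} = -6 + \frac{2 + \frac{1}{7}}{3} = -6 + \frac{1}{3} \cdot \frac{15}{7} = -6 + \frac{5}{7} = - \frac{37}{7} \approx -5.2857$)
$l = - \frac{2}{5}$ ($l = \left(-2\right) \frac{1}{5} = - \frac{2}{5} \approx -0.4$)
$T = - \frac{199}{35}$ ($T = - \frac{2}{5} - \frac{37}{7} = - \frac{199}{35} \approx -5.6857$)
$g{\left(Z \right)} = - \frac{199}{35} + Z$ ($g{\left(Z \right)} = Z - \frac{199}{35} = - \frac{199}{35} + Z$)
$43 \left(-36\right) + g{\left(-3 \right)} = 43 \left(-36\right) - \frac{304}{35} = -1548 - \frac{304}{35} = - \frac{54484}{35}$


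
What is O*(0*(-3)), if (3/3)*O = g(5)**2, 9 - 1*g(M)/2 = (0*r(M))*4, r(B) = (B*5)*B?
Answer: 0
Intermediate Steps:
r(B) = 5*B**2 (r(B) = (5*B)*B = 5*B**2)
g(M) = 18 (g(M) = 18 - 2*0*(5*M**2)*4 = 18 - 0*4 = 18 - 2*0 = 18 + 0 = 18)
O = 324 (O = 18**2 = 324)
O*(0*(-3)) = 324*(0*(-3)) = 324*0 = 0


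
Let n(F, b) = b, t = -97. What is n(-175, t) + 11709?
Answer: 11612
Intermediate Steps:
n(-175, t) + 11709 = -97 + 11709 = 11612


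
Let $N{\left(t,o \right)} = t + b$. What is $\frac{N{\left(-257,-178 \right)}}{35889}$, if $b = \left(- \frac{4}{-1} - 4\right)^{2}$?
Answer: $- \frac{257}{35889} \approx -0.007161$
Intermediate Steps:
$b = 0$ ($b = \left(\left(-4\right) \left(-1\right) - 4\right)^{2} = \left(4 - 4\right)^{2} = 0^{2} = 0$)
$N{\left(t,o \right)} = t$ ($N{\left(t,o \right)} = t + 0 = t$)
$\frac{N{\left(-257,-178 \right)}}{35889} = - \frac{257}{35889}$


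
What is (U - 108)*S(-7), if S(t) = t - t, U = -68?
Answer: 0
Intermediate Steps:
S(t) = 0
(U - 108)*S(-7) = (-68 - 108)*0 = -176*0 = 0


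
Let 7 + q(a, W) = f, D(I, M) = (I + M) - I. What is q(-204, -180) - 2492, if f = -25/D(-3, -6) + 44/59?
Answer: -882907/354 ≈ -2494.1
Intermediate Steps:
D(I, M) = M
f = 1739/354 (f = -25/(-6) + 44/59 = -25*(-⅙) + 44*(1/59) = 25/6 + 44/59 = 1739/354 ≈ 4.9124)
q(a, W) = -739/354 (q(a, W) = -7 + 1739/354 = -739/354)
q(-204, -180) - 2492 = -739/354 - 2492 = -882907/354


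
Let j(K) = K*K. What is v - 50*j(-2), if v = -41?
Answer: -241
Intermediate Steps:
j(K) = K**2
v - 50*j(-2) = -41 - 50*(-2)**2 = -41 - 50*4 = -41 - 200 = -241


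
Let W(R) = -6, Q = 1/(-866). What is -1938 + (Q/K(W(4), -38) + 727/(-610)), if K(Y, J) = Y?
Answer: -3073192081/1584780 ≈ -1939.2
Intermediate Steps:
Q = -1/866 ≈ -0.0011547
-1938 + (Q/K(W(4), -38) + 727/(-610)) = -1938 + (-1/866/(-6) + 727/(-610)) = -1938 + (-1/866*(-⅙) + 727*(-1/610)) = -1938 + (1/5196 - 727/610) = -1938 - 1888441/1584780 = -3073192081/1584780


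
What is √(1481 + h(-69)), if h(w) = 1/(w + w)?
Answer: √28204026/138 ≈ 38.484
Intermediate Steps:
h(w) = 1/(2*w)
√(1481 + h(-69)) = √(1481 + (½)/(-69)) = √(1481 + (½)*(-1/69)) = √(1481 - 1/138) = √(204377/138) = √28204026/138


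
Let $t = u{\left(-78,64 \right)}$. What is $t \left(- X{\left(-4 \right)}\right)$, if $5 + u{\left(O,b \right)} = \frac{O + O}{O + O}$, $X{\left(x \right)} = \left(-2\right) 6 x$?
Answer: $192$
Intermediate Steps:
$X{\left(x \right)} = - 12 x$
$u{\left(O,b \right)} = -4$ ($u{\left(O,b \right)} = -5 + \frac{O + O}{O + O} = -5 + \frac{2 O}{2 O} = -5 + 2 O \frac{1}{2 O} = -5 + 1 = -4$)
$t = -4$
$t \left(- X{\left(-4 \right)}\right) = - 4 \left(- \left(-12\right) \left(-4\right)\right) = - 4 \left(\left(-1\right) 48\right) = \left(-4\right) \left(-48\right) = 192$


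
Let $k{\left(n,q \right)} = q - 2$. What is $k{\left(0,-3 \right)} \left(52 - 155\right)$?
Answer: $515$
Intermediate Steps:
$k{\left(n,q \right)} = -2 + q$
$k{\left(0,-3 \right)} \left(52 - 155\right) = \left(-2 - 3\right) \left(52 - 155\right) = \left(-5\right) \left(-103\right) = 515$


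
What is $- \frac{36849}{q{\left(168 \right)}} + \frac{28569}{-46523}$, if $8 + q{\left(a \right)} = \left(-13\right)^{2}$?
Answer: $- \frac{1718925636}{7490203} \approx -229.49$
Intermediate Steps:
$q{\left(a \right)} = 161$ ($q{\left(a \right)} = -8 + \left(-13\right)^{2} = -8 + 169 = 161$)
$- \frac{36849}{q{\left(168 \right)}} + \frac{28569}{-46523} = - \frac{36849}{161} + \frac{28569}{-46523} = \left(-36849\right) \frac{1}{161} + 28569 \left(- \frac{1}{46523}\right) = - \frac{36849}{161} - \frac{28569}{46523} = - \frac{1718925636}{7490203}$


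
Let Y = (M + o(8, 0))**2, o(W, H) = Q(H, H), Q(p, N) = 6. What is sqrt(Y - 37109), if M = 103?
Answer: 2*I*sqrt(6307) ≈ 158.83*I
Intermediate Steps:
o(W, H) = 6
Y = 11881 (Y = (103 + 6)**2 = 109**2 = 11881)
sqrt(Y - 37109) = sqrt(11881 - 37109) = sqrt(-25228) = 2*I*sqrt(6307)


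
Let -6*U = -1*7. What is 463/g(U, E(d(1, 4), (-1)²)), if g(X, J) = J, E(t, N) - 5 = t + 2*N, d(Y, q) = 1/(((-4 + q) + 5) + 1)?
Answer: 2778/43 ≈ 64.605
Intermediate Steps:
U = 7/6 (U = -(-1)*7/6 = -⅙*(-7) = 7/6 ≈ 1.1667)
d(Y, q) = 1/(2 + q) (d(Y, q) = 1/((1 + q) + 1) = 1/(2 + q))
E(t, N) = 5 + t + 2*N (E(t, N) = 5 + (t + 2*N) = 5 + t + 2*N)
463/g(U, E(d(1, 4), (-1)²)) = 463/(5 + 1/(2 + 4) + 2*(-1)²) = 463/(5 + 1/6 + 2*1) = 463/(5 + ⅙ + 2) = 463/(43/6) = 463*(6/43) = 2778/43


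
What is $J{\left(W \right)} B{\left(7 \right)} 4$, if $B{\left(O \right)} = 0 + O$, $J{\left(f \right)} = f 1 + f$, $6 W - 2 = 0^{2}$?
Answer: $\frac{56}{3} \approx 18.667$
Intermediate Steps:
$W = \frac{1}{3}$ ($W = \frac{1}{3} + \frac{0^{2}}{6} = \frac{1}{3} + \frac{1}{6} \cdot 0 = \frac{1}{3} + 0 = \frac{1}{3} \approx 0.33333$)
$J{\left(f \right)} = 2 f$ ($J{\left(f \right)} = f + f = 2 f$)
$B{\left(O \right)} = O$
$J{\left(W \right)} B{\left(7 \right)} 4 = 2 \cdot \frac{1}{3} \cdot 7 \cdot 4 = \frac{2}{3} \cdot 7 \cdot 4 = \frac{14}{3} \cdot 4 = \frac{56}{3}$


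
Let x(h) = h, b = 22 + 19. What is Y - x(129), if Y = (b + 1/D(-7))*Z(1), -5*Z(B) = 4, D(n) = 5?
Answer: -4049/25 ≈ -161.96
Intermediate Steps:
b = 41
Z(B) = -⅘ (Z(B) = -⅕*4 = -⅘)
Y = -824/25 (Y = (41 + 1/5)*(-⅘) = (41 + ⅕)*(-⅘) = (206/5)*(-⅘) = -824/25 ≈ -32.960)
Y - x(129) = -824/25 - 1*129 = -824/25 - 129 = -4049/25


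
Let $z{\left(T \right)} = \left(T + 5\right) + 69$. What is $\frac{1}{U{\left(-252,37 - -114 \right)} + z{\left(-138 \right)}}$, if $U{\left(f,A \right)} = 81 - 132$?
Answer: $- \frac{1}{115} \approx -0.0086956$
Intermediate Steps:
$z{\left(T \right)} = 74 + T$ ($z{\left(T \right)} = \left(5 + T\right) + 69 = 74 + T$)
$U{\left(f,A \right)} = -51$ ($U{\left(f,A \right)} = 81 - 132 = -51$)
$\frac{1}{U{\left(-252,37 - -114 \right)} + z{\left(-138 \right)}} = \frac{1}{-51 + \left(74 - 138\right)} = \frac{1}{-51 - 64} = \frac{1}{-115} = - \frac{1}{115}$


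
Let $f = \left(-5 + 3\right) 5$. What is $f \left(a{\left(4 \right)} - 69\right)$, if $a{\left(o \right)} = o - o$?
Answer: $690$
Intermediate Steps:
$f = -10$ ($f = \left(-2\right) 5 = -10$)
$a{\left(o \right)} = 0$
$f \left(a{\left(4 \right)} - 69\right) = - 10 \left(0 - 69\right) = \left(-10\right) \left(-69\right) = 690$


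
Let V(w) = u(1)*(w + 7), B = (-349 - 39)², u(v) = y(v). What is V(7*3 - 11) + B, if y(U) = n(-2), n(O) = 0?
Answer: 150544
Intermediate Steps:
y(U) = 0
u(v) = 0
B = 150544 (B = (-388)² = 150544)
V(w) = 0 (V(w) = 0*(w + 7) = 0*(7 + w) = 0)
V(7*3 - 11) + B = 0 + 150544 = 150544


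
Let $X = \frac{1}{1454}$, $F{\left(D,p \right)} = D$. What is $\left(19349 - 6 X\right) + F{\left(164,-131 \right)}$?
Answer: $\frac{14185948}{727} \approx 19513.0$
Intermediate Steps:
$X = \frac{1}{1454} \approx 0.00068776$
$\left(19349 - 6 X\right) + F{\left(164,-131 \right)} = \left(19349 - \frac{3}{727}\right) + 164 = \frac{14066720}{727} + 164 = \frac{14185948}{727}$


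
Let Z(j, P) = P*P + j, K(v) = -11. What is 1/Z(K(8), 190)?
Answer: 1/36089 ≈ 2.7709e-5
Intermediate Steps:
Z(j, P) = j + P**2 (Z(j, P) = P**2 + j = j + P**2)
1/Z(K(8), 190) = 1/(-11 + 190**2) = 1/(-11 + 36100) = 1/36089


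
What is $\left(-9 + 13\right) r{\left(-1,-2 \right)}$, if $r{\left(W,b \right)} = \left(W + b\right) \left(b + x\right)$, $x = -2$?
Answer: $48$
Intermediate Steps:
$r{\left(W,b \right)} = \left(-2 + b\right) \left(W + b\right)$ ($r{\left(W,b \right)} = \left(W + b\right) \left(b - 2\right) = \left(W + b\right) \left(-2 + b\right) = \left(-2 + b\right) \left(W + b\right)$)
$\left(-9 + 13\right) r{\left(-1,-2 \right)} = \left(-9 + 13\right) \left(\left(-2\right)^{2} - -2 - -4 - -2\right) = 4 \left(4 + 2 + 4 + 2\right) = 4 \cdot 12 = 48$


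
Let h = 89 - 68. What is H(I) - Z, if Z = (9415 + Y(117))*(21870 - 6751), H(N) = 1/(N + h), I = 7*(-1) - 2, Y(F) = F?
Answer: -1729371695/12 ≈ -1.4411e+8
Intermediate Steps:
h = 21
I = -9 (I = -7 - 2 = -9)
H(N) = 1/(21 + N) (H(N) = 1/(N + 21) = 1/(21 + N))
Z = 144114308 (Z = (9415 + 117)*(21870 - 6751) = 9532*15119 = 144114308)
H(I) - Z = 1/(21 - 9) - 1*144114308 = 1/12 - 144114308 = -1729371695/12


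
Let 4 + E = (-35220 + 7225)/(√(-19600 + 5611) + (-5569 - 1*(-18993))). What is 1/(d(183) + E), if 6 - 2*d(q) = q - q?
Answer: (√13989 - 13424*I)/(-√13989 + 41419*I) ≈ -0.32411 - 0.0019301*I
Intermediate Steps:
d(q) = 3 (d(q) = 3 - (q - q)/2 = 3 - ½*0 = 3 + 0 = 3)
E = -4 - 27995/(13424 + I*√13989) (E = -4 + (-35220 + 7225)/(√(-19600 + 5611) + (-5569 - 1*(-18993))) = -4 - 27995/(√(-13989) + (-5569 + 18993)) = -4 - 27995/(I*√13989 + 13424) = -4 - 27995/(13424 + I*√13989) ≈ -6.0853 + 0.018373*I)
1/(d(183) + E) = 1/(3 + (-4*√13989 + 81691*I)/(√13989 - 13424*I))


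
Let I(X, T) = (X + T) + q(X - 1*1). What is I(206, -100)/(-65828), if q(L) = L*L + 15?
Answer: -21073/32914 ≈ -0.64024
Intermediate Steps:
q(L) = 15 + L**2 (q(L) = L**2 + 15 = 15 + L**2)
I(X, T) = 15 + T + X + (-1 + X)**2 (I(X, T) = (X + T) + (15 + (X - 1*1)**2) = (T + X) + (15 + (X - 1)**2) = (T + X) + (15 + (-1 + X)**2) = 15 + T + X + (-1 + X)**2)
I(206, -100)/(-65828) = (16 - 100 + 206**2 - 1*206)/(-65828) = (16 - 100 + 42436 - 206)*(-1/65828) = 42146*(-1/65828) = -21073/32914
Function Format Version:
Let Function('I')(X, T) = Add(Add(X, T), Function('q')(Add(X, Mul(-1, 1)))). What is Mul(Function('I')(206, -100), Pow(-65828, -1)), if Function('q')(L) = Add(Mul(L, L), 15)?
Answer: Rational(-21073, 32914) ≈ -0.64024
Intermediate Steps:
Function('q')(L) = Add(15, Pow(L, 2)) (Function('q')(L) = Add(Pow(L, 2), 15) = Add(15, Pow(L, 2)))
Function('I')(X, T) = Add(15, T, X, Pow(Add(-1, X), 2)) (Function('I')(X, T) = Add(Add(X, T), Add(15, Pow(Add(X, Mul(-1, 1)), 2))) = Add(Add(T, X), Add(15, Pow(Add(X, -1), 2))) = Add(Add(T, X), Add(15, Pow(Add(-1, X), 2))) = Add(15, T, X, Pow(Add(-1, X), 2)))
Mul(Function('I')(206, -100), Pow(-65828, -1)) = Mul(Add(16, -100, Pow(206, 2), Mul(-1, 206)), Pow(-65828, -1)) = Mul(Add(16, -100, 42436, -206), Rational(-1, 65828)) = Mul(42146, Rational(-1, 65828)) = Rational(-21073, 32914)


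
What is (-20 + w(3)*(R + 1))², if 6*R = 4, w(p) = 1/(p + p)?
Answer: 126025/324 ≈ 388.97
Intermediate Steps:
w(p) = 1/(2*p)
R = ⅔ (R = (⅙)*4 = ⅔ ≈ 0.66667)
(-20 + w(3)*(R + 1))² = (-20 + ((½)/3)*(⅔ + 1))² = (-20 + ((½)*(⅓))*(5/3))² = (-20 + (⅙)*(5/3))² = (-20 + 5/18)² = (-355/18)² = 126025/324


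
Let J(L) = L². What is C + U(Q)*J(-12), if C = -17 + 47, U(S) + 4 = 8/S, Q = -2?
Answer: -1122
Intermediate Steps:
U(S) = -4 + 8/S
C = 30
C + U(Q)*J(-12) = 30 + (-4 + 8/(-2))*(-12)² = 30 + (-4 + 8*(-½))*144 = 30 + (-4 - 4)*144 = 30 - 8*144 = 30 - 1152 = -1122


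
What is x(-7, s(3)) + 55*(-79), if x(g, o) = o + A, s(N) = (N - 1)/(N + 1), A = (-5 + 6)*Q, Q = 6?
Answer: -8677/2 ≈ -4338.5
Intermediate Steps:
A = 6 (A = (-5 + 6)*6 = 1*6 = 6)
s(N) = (-1 + N)/(1 + N)
x(g, o) = 6 + o (x(g, o) = o + 6 = 6 + o)
x(-7, s(3)) + 55*(-79) = (6 + (-1 + 3)/(1 + 3)) + 55*(-79) = (6 + 2/4) - 4345 = (6 + (¼)*2) - 4345 = (6 + ½) - 4345 = 13/2 - 4345 = -8677/2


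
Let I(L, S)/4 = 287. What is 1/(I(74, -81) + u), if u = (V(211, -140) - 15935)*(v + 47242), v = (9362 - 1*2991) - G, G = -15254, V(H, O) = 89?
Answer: -1/1091265334 ≈ -9.1637e-10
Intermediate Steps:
I(L, S) = 1148 (I(L, S) = 4*287 = 1148)
v = 21625 (v = (9362 - 1*2991) - 1*(-15254) = (9362 - 2991) + 15254 = 6371 + 15254 = 21625)
u = -1091266482 (u = (89 - 15935)*(21625 + 47242) = -15846*68867 = -1091266482)
1/(I(74, -81) + u) = 1/(1148 - 1091266482) = 1/(-1091265334) = -1/1091265334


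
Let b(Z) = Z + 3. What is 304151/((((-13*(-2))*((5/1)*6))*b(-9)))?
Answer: -304151/4680 ≈ -64.990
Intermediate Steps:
b(Z) = 3 + Z
304151/((((-13*(-2))*((5/1)*6))*b(-9))) = 304151/((((-13*(-2))*((5/1)*6))*(3 - 9))) = 304151/(((26*((5*1)*6))*(-6))) = 304151/(((26*(5*6))*(-6))) = 304151/(((26*30)*(-6))) = 304151/((780*(-6))) = 304151/(-4680) = 304151*(-1/4680) = -304151/4680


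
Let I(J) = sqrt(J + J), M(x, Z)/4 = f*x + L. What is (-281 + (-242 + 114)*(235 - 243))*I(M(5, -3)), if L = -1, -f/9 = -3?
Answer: 2972*sqrt(67) ≈ 24327.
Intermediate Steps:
f = 27 (f = -9*(-3) = 27)
M(x, Z) = -4 + 108*x (M(x, Z) = 4*(27*x - 1) = 4*(-1 + 27*x) = -4 + 108*x)
I(J) = sqrt(2)*sqrt(J) (I(J) = sqrt(2*J) = sqrt(2)*sqrt(J))
(-281 + (-242 + 114)*(235 - 243))*I(M(5, -3)) = (-281 + (-242 + 114)*(235 - 243))*(sqrt(2)*sqrt(-4 + 108*5)) = (-281 - 128*(-8))*(sqrt(2)*sqrt(-4 + 540)) = (-281 + 1024)*(sqrt(2)*sqrt(536)) = 743*(sqrt(2)*(2*sqrt(134))) = 743*(4*sqrt(67)) = 2972*sqrt(67)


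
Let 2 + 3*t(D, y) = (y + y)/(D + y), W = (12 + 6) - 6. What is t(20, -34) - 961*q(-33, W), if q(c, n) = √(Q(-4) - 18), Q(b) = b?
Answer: 20/21 - 961*I*√22 ≈ 0.95238 - 4507.5*I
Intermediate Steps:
W = 12 (W = 18 - 6 = 12)
q(c, n) = I*√22 (q(c, n) = √(-4 - 18) = √(-22) = I*√22)
t(D, y) = -⅔ + 2*y/(3*(D + y)) (t(D, y) = -⅔ + ((y + y)/(D + y))/3 = -⅔ + ((2*y)/(D + y))/3 = -⅔ + (2*y/(D + y))/3 = -⅔ + 2*y/(3*(D + y)))
t(20, -34) - 961*q(-33, W) = -2*20/(3*20 + 3*(-34)) - 961*I*√22 = -2*20/(60 - 102) - 961*I*√22 = -2*20/(-42) - 961*I*√22 = -2*20*(-1/42) - 961*I*√22 = 20/21 - 961*I*√22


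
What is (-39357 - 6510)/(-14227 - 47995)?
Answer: 45867/62222 ≈ 0.73715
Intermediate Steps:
(-39357 - 6510)/(-14227 - 47995) = -45867/(-62222) = -45867*(-1/62222) = 45867/62222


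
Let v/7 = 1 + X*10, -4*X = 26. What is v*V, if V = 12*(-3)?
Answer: 16128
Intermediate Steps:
X = -13/2 (X = -¼*26 = -13/2 ≈ -6.5000)
v = -448 (v = 7*(1 - 13/2*10) = 7*(1 - 65) = 7*(-64) = -448)
V = -36
v*V = -448*(-36) = 16128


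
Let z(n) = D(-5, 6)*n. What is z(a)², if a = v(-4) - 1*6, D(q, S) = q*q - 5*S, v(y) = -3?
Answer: 2025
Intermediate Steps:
D(q, S) = q² - 5*S
a = -9 (a = -3 - 1*6 = -3 - 6 = -9)
z(n) = -5*n (z(n) = ((-5)² - 5*6)*n = (25 - 30)*n = -5*n)
z(a)² = (-5*(-9))² = 45² = 2025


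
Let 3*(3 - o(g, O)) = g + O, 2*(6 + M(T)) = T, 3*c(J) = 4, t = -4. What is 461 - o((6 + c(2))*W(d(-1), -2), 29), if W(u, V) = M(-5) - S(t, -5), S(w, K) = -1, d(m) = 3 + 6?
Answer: 1348/3 ≈ 449.33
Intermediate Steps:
d(m) = 9
c(J) = 4/3 (c(J) = (⅓)*4 = 4/3)
M(T) = -6 + T/2
W(u, V) = -15/2 (W(u, V) = (-6 + (½)*(-5)) - 1*(-1) = (-6 - 5/2) + 1 = -17/2 + 1 = -15/2)
o(g, O) = 3 - O/3 - g/3 (o(g, O) = 3 - (g + O)/3 = 3 - (O + g)/3 = 3 + (-O/3 - g/3) = 3 - O/3 - g/3)
461 - o((6 + c(2))*W(d(-1), -2), 29) = 461 - (3 - ⅓*29 - (6 + 4/3)*(-15)/(3*2)) = 461 - (3 - 29/3 - 22*(-15)/(9*2)) = 461 - (3 - 29/3 - ⅓*(-55)) = 461 - (3 - 29/3 + 55/3) = 461 - 1*35/3 = 461 - 35/3 = 1348/3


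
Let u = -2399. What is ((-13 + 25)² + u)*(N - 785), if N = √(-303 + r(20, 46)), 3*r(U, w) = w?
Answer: 1770175 - 2255*I*√2589/3 ≈ 1.7702e+6 - 38246.0*I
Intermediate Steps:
r(U, w) = w/3
N = I*√2589/3 (N = √(-303 + (⅓)*46) = √(-303 + 46/3) = √(-863/3) = I*√2589/3 ≈ 16.961*I)
((-13 + 25)² + u)*(N - 785) = ((-13 + 25)² - 2399)*(I*√2589/3 - 785) = (12² - 2399)*(-785 + I*√2589/3) = (144 - 2399)*(-785 + I*√2589/3) = -2255*(-785 + I*√2589/3) = 1770175 - 2255*I*√2589/3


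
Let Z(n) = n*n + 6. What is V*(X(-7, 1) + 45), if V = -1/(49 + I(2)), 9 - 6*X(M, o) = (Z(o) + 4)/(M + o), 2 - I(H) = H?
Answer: -1685/1764 ≈ -0.95522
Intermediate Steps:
I(H) = 2 - H
Z(n) = 6 + n² (Z(n) = n² + 6 = 6 + n²)
X(M, o) = 3/2 - (10 + o²)/(6*(M + o)) (X(M, o) = 3/2 - ((6 + o²) + 4)/(6*(M + o)) = 3/2 - (10 + o²)/(6*(M + o)))
V = -1/49 (V = -1/(49 + (2 - 1*2)) = -1/(49 + (2 - 2)) = -1/(49 + 0) = -1/49 ≈ -0.020408)
V*(X(-7, 1) + 45) = -((-10 - 1*1² + 9*(-7) + 9*1)/(6*(-7 + 1)) + 45)/49 = -((⅙)*(-10 - 1*1 - 63 + 9)/(-6) + 45)/49 = -((⅙)*(-⅙)*(-10 - 1 - 63 + 9) + 45)/49 = -((⅙)*(-⅙)*(-65) + 45)/49 = -(65/36 + 45)/49 = -1/49*1685/36 = -1685/1764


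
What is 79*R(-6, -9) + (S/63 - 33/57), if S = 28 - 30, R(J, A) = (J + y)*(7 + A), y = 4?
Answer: 377521/1197 ≈ 315.39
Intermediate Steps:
R(J, A) = (4 + J)*(7 + A) (R(J, A) = (J + 4)*(7 + A) = (4 + J)*(7 + A))
S = -2
79*R(-6, -9) + (S/63 - 33/57) = 79*(28 + 4*(-9) + 7*(-6) - 9*(-6)) + (-2/63 - 33/57) = 79*(28 - 36 - 42 + 54) + (-2*1/63 - 33*1/57) = 79*4 + (-2/63 - 11/19) = 316 - 731/1197 = 377521/1197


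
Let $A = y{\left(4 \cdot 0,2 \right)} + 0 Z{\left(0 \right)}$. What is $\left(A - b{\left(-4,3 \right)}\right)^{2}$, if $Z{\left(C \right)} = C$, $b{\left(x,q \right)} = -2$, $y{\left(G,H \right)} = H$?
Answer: $16$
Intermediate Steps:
$A = 2$ ($A = 2 + 0 \cdot 0 = 2 + 0 = 2$)
$\left(A - b{\left(-4,3 \right)}\right)^{2} = \left(2 - -2\right)^{2} = \left(2 + 2\right)^{2} = 4^{2} = 16$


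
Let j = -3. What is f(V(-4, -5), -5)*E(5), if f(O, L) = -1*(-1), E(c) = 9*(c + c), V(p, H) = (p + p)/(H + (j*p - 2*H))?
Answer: 90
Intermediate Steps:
V(p, H) = 2*p/(-H - 3*p) (V(p, H) = (p + p)/(H + (-3*p - 2*H)) = (2*p)/(-H - 3*p) = 2*p/(-H - 3*p))
E(c) = 18*c (E(c) = 9*(2*c) = 18*c)
f(O, L) = 1
f(V(-4, -5), -5)*E(5) = 1*(18*5) = 1*90 = 90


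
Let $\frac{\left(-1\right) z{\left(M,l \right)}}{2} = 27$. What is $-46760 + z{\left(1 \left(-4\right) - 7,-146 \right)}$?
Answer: $-46814$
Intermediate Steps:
$z{\left(M,l \right)} = -54$ ($z{\left(M,l \right)} = \left(-2\right) 27 = -54$)
$-46760 + z{\left(1 \left(-4\right) - 7,-146 \right)} = -46760 - 54 = -46814$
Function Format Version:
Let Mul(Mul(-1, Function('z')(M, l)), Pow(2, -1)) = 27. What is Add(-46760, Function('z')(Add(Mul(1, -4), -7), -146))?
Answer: -46814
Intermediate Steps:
Function('z')(M, l) = -54 (Function('z')(M, l) = Mul(-2, 27) = -54)
Add(-46760, Function('z')(Add(Mul(1, -4), -7), -146)) = Add(-46760, -54) = -46814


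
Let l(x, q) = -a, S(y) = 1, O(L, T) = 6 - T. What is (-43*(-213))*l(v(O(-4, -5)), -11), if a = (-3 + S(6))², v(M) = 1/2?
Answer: -36636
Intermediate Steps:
v(M) = ½ (v(M) = 1*(½) = ½)
a = 4 (a = (-3 + 1)² = (-2)² = 4)
l(x, q) = -4 (l(x, q) = -1*4 = -4)
(-43*(-213))*l(v(O(-4, -5)), -11) = -43*(-213)*(-4) = 9159*(-4) = -36636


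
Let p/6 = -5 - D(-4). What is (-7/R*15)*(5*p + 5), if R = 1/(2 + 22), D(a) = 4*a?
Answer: -844200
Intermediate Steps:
p = 66 (p = 6*(-5 - 4*(-4)) = 6*(-5 - 1*(-16)) = 6*(-5 + 16) = 6*11 = 66)
R = 1/24 ≈ 0.041667
(-7/R*15)*(5*p + 5) = (-7/1/24*15)*(5*66 + 5) = (-7*24*15)*(330 + 5) = -168*15*335 = -2520*335 = -844200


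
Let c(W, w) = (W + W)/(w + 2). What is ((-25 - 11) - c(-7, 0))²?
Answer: 841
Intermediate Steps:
c(W, w) = 2*W/(2 + w) (c(W, w) = (2*W)/(2 + w) = 2*W/(2 + w))
((-25 - 11) - c(-7, 0))² = ((-25 - 11) - 2*(-7)/(2 + 0))² = (-36 - 2*(-7)/2)² = (-36 - 1*(-7))² = (-36 + 7)² = (-29)² = 841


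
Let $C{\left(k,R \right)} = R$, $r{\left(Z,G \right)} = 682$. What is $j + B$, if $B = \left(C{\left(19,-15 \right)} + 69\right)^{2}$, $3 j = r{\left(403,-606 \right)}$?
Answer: $\frac{9430}{3} \approx 3143.3$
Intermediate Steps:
$j = \frac{682}{3}$ ($j = \frac{1}{3} \cdot 682 = \frac{682}{3} \approx 227.33$)
$B = 2916$ ($B = \left(-15 + 69\right)^{2} = 54^{2} = 2916$)
$j + B = \frac{682}{3} + 2916 = \frac{9430}{3}$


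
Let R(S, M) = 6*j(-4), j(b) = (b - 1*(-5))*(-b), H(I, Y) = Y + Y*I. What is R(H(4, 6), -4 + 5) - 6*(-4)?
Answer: 48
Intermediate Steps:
H(I, Y) = Y + I*Y
j(b) = -b*(5 + b) (j(b) = (b + 5)*(-b) = (5 + b)*(-b) = -b*(5 + b))
R(S, M) = 24 (R(S, M) = 6*(-1*(-4)*(5 - 4)) = 6*(-1*(-4)*1) = 6*4 = 24)
R(H(4, 6), -4 + 5) - 6*(-4) = 24 - 6*(-4) = 24 + 24 = 48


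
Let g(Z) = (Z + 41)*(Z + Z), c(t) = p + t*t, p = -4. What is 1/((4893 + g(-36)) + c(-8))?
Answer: 1/4593 ≈ 0.00021772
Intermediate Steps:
c(t) = -4 + t² (c(t) = -4 + t*t = -4 + t²)
g(Z) = 2*Z*(41 + Z) (g(Z) = (41 + Z)*(2*Z) = 2*Z*(41 + Z))
1/((4893 + g(-36)) + c(-8)) = 1/((4893 + 2*(-36)*(41 - 36)) + (-4 + (-8)²)) = 1/((4893 + 2*(-36)*5) + (-4 + 64)) = 1/((4893 - 360) + 60) = 1/(4533 + 60) = 1/4593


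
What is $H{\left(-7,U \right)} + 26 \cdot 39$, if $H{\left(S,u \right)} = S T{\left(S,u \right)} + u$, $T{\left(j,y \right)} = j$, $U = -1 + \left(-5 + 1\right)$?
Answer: $1058$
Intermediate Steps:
$U = -5$ ($U = -1 - 4 = -5$)
$H{\left(S,u \right)} = u + S^{2}$ ($H{\left(S,u \right)} = S S + u = S^{2} + u = u + S^{2}$)
$H{\left(-7,U \right)} + 26 \cdot 39 = \left(-5 + \left(-7\right)^{2}\right) + 26 \cdot 39 = \left(-5 + 49\right) + 1014 = 44 + 1014 = 1058$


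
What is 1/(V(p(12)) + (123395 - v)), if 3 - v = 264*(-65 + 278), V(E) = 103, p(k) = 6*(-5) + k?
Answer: 1/179727 ≈ 5.5640e-6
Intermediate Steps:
p(k) = -30 + k
v = -56229 (v = 3 - 264*(-65 + 278) = 3 - 264*213 = 3 - 1*56232 = 3 - 56232 = -56229)
1/(V(p(12)) + (123395 - v)) = 1/(103 + (123395 - 1*(-56229))) = 1/(103 + (123395 + 56229)) = 1/(103 + 179624) = 1/179727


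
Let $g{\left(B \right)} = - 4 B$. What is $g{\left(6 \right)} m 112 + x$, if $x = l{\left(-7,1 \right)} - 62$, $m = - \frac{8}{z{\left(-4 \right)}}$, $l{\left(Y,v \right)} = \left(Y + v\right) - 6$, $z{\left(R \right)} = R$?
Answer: $-5450$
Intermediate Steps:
$l{\left(Y,v \right)} = -6 + Y + v$
$m = 2$ ($m = - \frac{8}{-4} = \left(-8\right) \left(- \frac{1}{4}\right) = 2$)
$x = -74$ ($x = \left(-6 - 7 + 1\right) - 62 = -12 - 62 = -74$)
$g{\left(6 \right)} m 112 + x = \left(-4\right) 6 \cdot 2 \cdot 112 - 74 = \left(-24\right) 2 \cdot 112 - 74 = \left(-48\right) 112 - 74 = -5376 - 74 = -5450$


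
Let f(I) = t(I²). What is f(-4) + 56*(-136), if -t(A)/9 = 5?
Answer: -7661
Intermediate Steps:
t(A) = -45 (t(A) = -9*5 = -45)
f(I) = -45
f(-4) + 56*(-136) = -45 + 56*(-136) = -45 - 7616 = -7661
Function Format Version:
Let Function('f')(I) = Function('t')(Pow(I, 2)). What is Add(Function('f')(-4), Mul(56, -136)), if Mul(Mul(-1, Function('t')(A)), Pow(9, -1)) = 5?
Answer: -7661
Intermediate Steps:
Function('t')(A) = -45 (Function('t')(A) = Mul(-9, 5) = -45)
Function('f')(I) = -45
Add(Function('f')(-4), Mul(56, -136)) = Add(-45, Mul(56, -136)) = Add(-45, -7616) = -7661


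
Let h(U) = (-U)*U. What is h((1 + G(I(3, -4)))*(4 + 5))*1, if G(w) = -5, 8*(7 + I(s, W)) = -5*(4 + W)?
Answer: -1296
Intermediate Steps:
I(s, W) = -19/2 - 5*W/8 (I(s, W) = -7 + (-5*(4 + W))/8 = -7 + (-20 - 5*W)/8 = -7 + (-5/2 - 5*W/8) = -19/2 - 5*W/8)
h(U) = -U²
h((1 + G(I(3, -4)))*(4 + 5))*1 = -((1 - 5)*(4 + 5))²*1 = -(-4*9)²*1 = -1*(-36)²*1 = -1*1296*1 = -1296*1 = -1296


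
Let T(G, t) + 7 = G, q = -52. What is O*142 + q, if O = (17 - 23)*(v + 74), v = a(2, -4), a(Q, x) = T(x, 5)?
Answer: -53728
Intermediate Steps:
T(G, t) = -7 + G
a(Q, x) = -7 + x
v = -11 (v = -7 - 4 = -11)
O = -378 (O = (17 - 23)*(-11 + 74) = -6*63 = -378)
O*142 + q = -378*142 - 52 = -53676 - 52 = -53728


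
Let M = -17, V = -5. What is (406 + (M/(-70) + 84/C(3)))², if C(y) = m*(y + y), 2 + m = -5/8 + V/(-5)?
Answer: 130928909281/828100 ≈ 1.5811e+5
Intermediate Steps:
m = -13/8 (m = -2 + (-5/8 - 5/(-5)) = -2 + (-5*⅛ - 5*(-⅕)) = -2 + (-5/8 + 1) = -2 + 3/8 = -13/8 ≈ -1.6250)
C(y) = -13*y/4 (C(y) = -13*(y + y)/8 = -13*y/4)
(406 + (M/(-70) + 84/C(3)))² = (406 + (-17/(-70) + 84/((-13/4*3))))² = (406 + (-17*(-1/70) + 84/(-39/4)))² = (406 + (17/70 + 84*(-4/39)))² = (406 + (17/70 - 112/13))² = (406 - 7619/910)² = (361841/910)² = 130928909281/828100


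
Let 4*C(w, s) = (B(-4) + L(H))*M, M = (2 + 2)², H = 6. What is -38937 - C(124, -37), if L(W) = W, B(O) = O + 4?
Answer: -38961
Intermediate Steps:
B(O) = 4 + O
M = 16 (M = 4² = 16)
C(w, s) = 24 (C(w, s) = (((4 - 4) + 6)*16)/4 = ((0 + 6)*16)/4 = (6*16)/4 = (¼)*96 = 24)
-38937 - C(124, -37) = -38937 - 1*24 = -38937 - 24 = -38961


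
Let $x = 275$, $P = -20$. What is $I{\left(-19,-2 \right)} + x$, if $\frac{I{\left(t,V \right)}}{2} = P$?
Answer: $235$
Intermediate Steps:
$I{\left(t,V \right)} = -40$ ($I{\left(t,V \right)} = 2 \left(-20\right) = -40$)
$I{\left(-19,-2 \right)} + x = -40 + 275 = 235$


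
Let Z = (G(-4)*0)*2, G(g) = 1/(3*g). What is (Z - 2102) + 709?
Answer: -1393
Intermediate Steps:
G(g) = 1/(3*g)
Z = 0 (Z = (((1/3)/(-4))*0)*2 = (((1/3)*(-1/4))*0)*2 = -1/12*0*2 = 0*2 = 0)
(Z - 2102) + 709 = (0 - 2102) + 709 = -2102 + 709 = -1393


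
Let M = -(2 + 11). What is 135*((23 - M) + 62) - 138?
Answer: 13092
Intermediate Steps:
M = -13 (M = -1*13 = -13)
135*((23 - M) + 62) - 138 = 135*((23 - 1*(-13)) + 62) - 138 = 135*((23 + 13) + 62) - 138 = 135*(36 + 62) - 138 = 135*98 - 138 = 13230 - 138 = 13092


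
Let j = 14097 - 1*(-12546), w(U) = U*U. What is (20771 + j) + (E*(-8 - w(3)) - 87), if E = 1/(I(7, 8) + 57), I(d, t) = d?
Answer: 3028911/64 ≈ 47327.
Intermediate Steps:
w(U) = U**2
j = 26643 (j = 14097 + 12546 = 26643)
E = 1/64 (E = 1/(7 + 57) = 1/64 ≈ 0.015625)
(20771 + j) + (E*(-8 - w(3)) - 87) = (20771 + 26643) + ((-8 - 1*3**2)/64 - 87) = 47414 + ((-8 - 1*9)/64 - 87) = 47414 + ((-8 - 9)/64 - 87) = 47414 + ((1/64)*(-17) - 87) = 47414 + (-17/64 - 87) = 47414 - 5585/64 = 3028911/64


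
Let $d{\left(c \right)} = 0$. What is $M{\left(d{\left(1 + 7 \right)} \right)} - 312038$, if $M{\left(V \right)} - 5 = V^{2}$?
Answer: $-312033$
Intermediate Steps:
$M{\left(V \right)} = 5 + V^{2}$
$M{\left(d{\left(1 + 7 \right)} \right)} - 312038 = \left(5 + 0^{2}\right) - 312038 = \left(5 + 0\right) - 312038 = 5 - 312038 = -312033$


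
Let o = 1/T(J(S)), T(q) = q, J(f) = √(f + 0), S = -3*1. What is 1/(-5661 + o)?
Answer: -16983/96140764 + I*√3/96140764 ≈ -0.00017665 + 1.8016e-8*I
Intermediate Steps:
S = -3
J(f) = √f
o = -I*√3/3 (o = 1/(√(-3)) = 1/(I*√3) = -I*√3/3 ≈ -0.57735*I)
1/(-5661 + o) = 1/(-5661 - I*√3/3)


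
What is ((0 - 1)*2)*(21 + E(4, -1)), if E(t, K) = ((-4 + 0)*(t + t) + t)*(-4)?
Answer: -266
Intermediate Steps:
E(t, K) = 28*t (E(t, K) = (-8*t + t)*(-4) = -7*t*(-4) = 28*t)
((0 - 1)*2)*(21 + E(4, -1)) = ((0 - 1)*2)*(21 + 28*4) = (-1*2)*(21 + 112) = -2*133 = -266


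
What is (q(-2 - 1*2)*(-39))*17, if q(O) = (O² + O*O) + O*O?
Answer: -31824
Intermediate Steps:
q(O) = 3*O² (q(O) = (O² + O²) + O² = 2*O² + O² = 3*O²)
(q(-2 - 1*2)*(-39))*17 = ((3*(-2 - 1*2)²)*(-39))*17 = ((3*(-2 - 2)²)*(-39))*17 = ((3*(-4)²)*(-39))*17 = ((3*16)*(-39))*17 = (48*(-39))*17 = -1872*17 = -31824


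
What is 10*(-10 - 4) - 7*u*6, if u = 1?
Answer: -182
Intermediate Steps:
10*(-10 - 4) - 7*u*6 = 10*(-10 - 4) - 7*1*6 = 10*(-14) - 7*6 = -140 - 42 = -182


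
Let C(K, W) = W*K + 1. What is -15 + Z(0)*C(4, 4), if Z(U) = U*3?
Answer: -15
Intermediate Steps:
C(K, W) = 1 + K*W (C(K, W) = K*W + 1 = 1 + K*W)
Z(U) = 3*U
-15 + Z(0)*C(4, 4) = -15 + (3*0)*(1 + 4*4) = -15 + 0*(1 + 16) = -15 + 0*17 = -15 + 0 = -15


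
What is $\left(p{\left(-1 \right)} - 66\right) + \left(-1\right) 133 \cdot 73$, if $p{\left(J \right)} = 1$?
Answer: $-9774$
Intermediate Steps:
$\left(p{\left(-1 \right)} - 66\right) + \left(-1\right) 133 \cdot 73 = \left(1 - 66\right) + \left(-1\right) 133 \cdot 73 = -65 - 9709 = -9774$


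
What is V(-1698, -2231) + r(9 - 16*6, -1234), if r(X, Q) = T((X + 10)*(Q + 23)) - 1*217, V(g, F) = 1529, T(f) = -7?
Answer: 1305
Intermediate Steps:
r(X, Q) = -224 (r(X, Q) = -7 - 1*217 = -7 - 217 = -224)
V(-1698, -2231) + r(9 - 16*6, -1234) = 1529 - 224 = 1305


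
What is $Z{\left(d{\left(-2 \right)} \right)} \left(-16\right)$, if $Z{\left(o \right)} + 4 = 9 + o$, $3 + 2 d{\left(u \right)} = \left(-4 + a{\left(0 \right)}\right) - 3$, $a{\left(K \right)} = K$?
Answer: $0$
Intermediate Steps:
$d{\left(u \right)} = -5$ ($d{\left(u \right)} = - \frac{3}{2} + \frac{\left(-4 + 0\right) - 3}{2} = - \frac{3}{2} + \frac{-4 - 3}{2} = - \frac{3}{2} + \frac{1}{2} \left(-7\right) = - \frac{3}{2} - \frac{7}{2} = -5$)
$Z{\left(o \right)} = 5 + o$ ($Z{\left(o \right)} = -4 + \left(9 + o\right) = 5 + o$)
$Z{\left(d{\left(-2 \right)} \right)} \left(-16\right) = \left(5 - 5\right) \left(-16\right) = 0 \left(-16\right) = 0$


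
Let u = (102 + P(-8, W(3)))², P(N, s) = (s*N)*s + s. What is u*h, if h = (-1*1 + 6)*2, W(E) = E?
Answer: 10890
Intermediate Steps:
P(N, s) = s + N*s² (P(N, s) = (N*s)*s + s = N*s² + s = s + N*s²)
h = 10 (h = (-1 + 6)*2 = 5*2 = 10)
u = 1089 (u = (102 + 3*(1 - 8*3))² = (102 + 3*(1 - 24))² = (102 + 3*(-23))² = (102 - 69)² = 33² = 1089)
u*h = 1089*10 = 10890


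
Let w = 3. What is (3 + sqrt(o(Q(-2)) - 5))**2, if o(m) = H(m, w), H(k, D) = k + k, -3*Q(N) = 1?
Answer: (9 + I*sqrt(51))**2/9 ≈ 3.3333 + 14.283*I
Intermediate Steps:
Q(N) = -1/3 (Q(N) = -1/3*1 = -1/3)
H(k, D) = 2*k
o(m) = 2*m
(3 + sqrt(o(Q(-2)) - 5))**2 = (3 + sqrt(2*(-1/3) - 5))**2 = (3 + sqrt(-2/3 - 5))**2 = (3 + sqrt(-17/3))**2 = (3 + I*sqrt(51)/3)**2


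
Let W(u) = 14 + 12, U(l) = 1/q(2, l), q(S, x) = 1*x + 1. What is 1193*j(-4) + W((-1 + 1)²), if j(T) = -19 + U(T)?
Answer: -69116/3 ≈ -23039.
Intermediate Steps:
q(S, x) = 1 + x (q(S, x) = x + 1 = 1 + x)
U(l) = 1/(1 + l)
W(u) = 26
j(T) = -19 + 1/(1 + T)
1193*j(-4) + W((-1 + 1)²) = 1193*((-18 - 19*(-4))/(1 - 4)) + 26 = 1193*((-18 + 76)/(-3)) + 26 = 1193*(-⅓*58) + 26 = 1193*(-58/3) + 26 = -69194/3 + 26 = -69116/3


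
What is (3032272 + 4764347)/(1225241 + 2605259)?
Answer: 7796619/3830500 ≈ 2.0354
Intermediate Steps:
(3032272 + 4764347)/(1225241 + 2605259) = 7796619/3830500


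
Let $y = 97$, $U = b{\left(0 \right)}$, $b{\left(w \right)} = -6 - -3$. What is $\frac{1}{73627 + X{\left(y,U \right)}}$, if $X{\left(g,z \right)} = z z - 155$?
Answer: $\frac{1}{73481} \approx 1.3609 \cdot 10^{-5}$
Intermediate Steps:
$b{\left(w \right)} = -3$ ($b{\left(w \right)} = -6 + 3 = -3$)
$U = -3$
$X{\left(g,z \right)} = -155 + z^{2}$ ($X{\left(g,z \right)} = z^{2} - 155 = -155 + z^{2}$)
$\frac{1}{73627 + X{\left(y,U \right)}} = \frac{1}{73627 - \left(155 - \left(-3\right)^{2}\right)} = \frac{1}{73627 + \left(-155 + 9\right)} = \frac{1}{73627 - 146} = \frac{1}{73481}$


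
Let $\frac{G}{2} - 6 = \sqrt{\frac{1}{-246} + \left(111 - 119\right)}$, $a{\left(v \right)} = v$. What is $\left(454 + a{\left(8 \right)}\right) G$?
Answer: $5544 + \frac{154 i \sqrt{484374}}{41} \approx 5544.0 + 2614.1 i$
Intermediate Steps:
$G = 12 + \frac{i \sqrt{484374}}{123}$ ($G = 12 + 2 \sqrt{\frac{1}{-246} + \left(111 - 119\right)} = 12 + 2 \sqrt{- \frac{1}{246} - 8} = 12 + 2 \sqrt{- \frac{1969}{246}} = 12 + 2 \frac{i \sqrt{484374}}{246} = 12 + \frac{i \sqrt{484374}}{123} \approx 12.0 + 5.6583 i$)
$\left(454 + a{\left(8 \right)}\right) G = \left(454 + 8\right) \left(12 + \frac{i \sqrt{484374}}{123}\right) = 462 \left(12 + \frac{i \sqrt{484374}}{123}\right) = 5544 + \frac{154 i \sqrt{484374}}{41}$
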